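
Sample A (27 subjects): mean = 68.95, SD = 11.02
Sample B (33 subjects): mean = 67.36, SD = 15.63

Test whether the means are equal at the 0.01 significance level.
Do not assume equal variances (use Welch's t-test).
Welch's two-sample t-test:
H₀: μ₁ = μ₂
H₁: μ₁ ≠ μ₂
s₁²/n₁ = 11.02²/27 = 4.4978,  s₂²/n₂ = 15.63²/33 = 7.4029
SE = √(s₁²/n₁ + s₂²/n₂) = √(4.4978 + 7.4029) = 3.4497
df (Welch-Satterthwaite) = (s₁²/n₁ + s₂²/n₂)² / [(s₁²/n₁)²/(n₁-1) + (s₂²/n₂)²/(n₂-1)] ≈ 56.86
t = (x̄₁ - x̄₂) / SE = (68.95 - 67.36) / 3.4497 = 1.59 / 3.4497 = 0.461
p-value = 0.6466

Since p-value > α = 0.01, we fail to reject H₀.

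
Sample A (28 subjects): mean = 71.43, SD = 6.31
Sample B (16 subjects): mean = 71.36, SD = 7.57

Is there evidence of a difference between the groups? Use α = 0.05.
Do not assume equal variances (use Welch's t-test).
Welch's two-sample t-test:
H₀: μ₁ = μ₂
H₁: μ₁ ≠ μ₂
s₁²/n₁ = 6.31²/28 = 1.4220,  s₂²/n₂ = 7.57²/16 = 3.5816
SE = √(s₁²/n₁ + s₂²/n₂) = √(1.4220 + 3.5816) = 2.2369
df (Welch-Satterthwaite) = (s₁²/n₁ + s₂²/n₂)² / [(s₁²/n₁)²/(n₁-1) + (s₂²/n₂)²/(n₂-1)] ≈ 26.92
t = (x̄₁ - x̄₂) / SE = (71.43 - 71.36) / 2.2369 = 0.07 / 2.2369 = 0.031
p-value = 0.9753

Since p-value > α = 0.05, we fail to reject H₀.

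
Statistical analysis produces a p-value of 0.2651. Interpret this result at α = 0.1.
Since p = 0.2651 > α = 0.1, fail to reject H₀.
There is insufficient evidence to reject the null hypothesis; the result is not statistically significant at the 0.1 level.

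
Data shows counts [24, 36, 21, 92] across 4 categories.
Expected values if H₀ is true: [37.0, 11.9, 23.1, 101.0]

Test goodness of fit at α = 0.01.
Chi-square goodness of fit test:
H₀: observed counts match expected distribution
H₁: observed counts differ from expected distribution
df = k - 1 = 3
χ² = Σ(O - E)²/E
   = (24 - 37.0)²/37.0 + (36 - 11.9)²/11.9 + (21 - 23.1)²/23.1 + (92 - 101.0)²/101.0
   = 4.568 + 48.808 + 0.191 + 0.802
   = 54.37
p-value < 0.0001

Since p-value < α = 0.01, we reject H₀.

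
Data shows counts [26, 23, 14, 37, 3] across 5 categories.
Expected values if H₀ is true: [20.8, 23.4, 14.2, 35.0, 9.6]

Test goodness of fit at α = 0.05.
Chi-square goodness of fit test:
H₀: observed counts match expected distribution
H₁: observed counts differ from expected distribution
df = k - 1 = 4
χ² = Σ(O - E)²/E
   = (26 - 20.8)²/20.8 + (23 - 23.4)²/23.4 + (14 - 14.2)²/14.2 + (37 - 35.0)²/35.0 + (3 - 9.6)²/9.6
   = 1.300 + 0.007 + 0.003 + 0.114 + 4.537
   = 5.96
p-value = 0.2020

Since p-value > α = 0.05, we fail to reject H₀.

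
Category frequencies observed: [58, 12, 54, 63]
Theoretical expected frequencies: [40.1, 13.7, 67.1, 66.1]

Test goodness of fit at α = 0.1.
Chi-square goodness of fit test:
H₀: observed counts match expected distribution
H₁: observed counts differ from expected distribution
df = k - 1 = 3
χ² = Σ(O - E)²/E
   = (58 - 40.1)²/40.1 + (12 - 13.7)²/13.7 + (54 - 67.1)²/67.1 + (63 - 66.1)²/66.1
   = 7.990 + 0.211 + 2.558 + 0.145
   = 10.90
p-value = 0.0123

Since p-value < α = 0.1, we reject H₀.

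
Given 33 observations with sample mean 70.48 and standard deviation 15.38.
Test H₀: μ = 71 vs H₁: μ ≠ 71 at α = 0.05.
One-sample t-test:
H₀: μ = 71
H₁: μ ≠ 71
df = n - 1 = 32
t = (x̄ - μ₀) / (s/√n) = (70.48 - 71) / (15.38/√33) = -0.194
p-value = 0.8472

Since p-value > α = 0.05, we fail to reject H₀.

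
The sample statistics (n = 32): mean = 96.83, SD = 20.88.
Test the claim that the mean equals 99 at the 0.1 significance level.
One-sample t-test:
H₀: μ = 99
H₁: μ ≠ 99
df = n - 1 = 31
t = (x̄ - μ₀) / (s/√n) = (96.83 - 99) / (20.88/√32) = -0.588
p-value = 0.5609

Since p-value > α = 0.1, we fail to reject H₀.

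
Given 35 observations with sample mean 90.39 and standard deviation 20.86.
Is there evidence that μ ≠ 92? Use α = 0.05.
One-sample t-test:
H₀: μ = 92
H₁: μ ≠ 92
df = n - 1 = 34
t = (x̄ - μ₀) / (s/√n) = (90.39 - 92) / (20.86/√35) = -0.457
p-value = 0.6509

Since p-value > α = 0.05, we fail to reject H₀.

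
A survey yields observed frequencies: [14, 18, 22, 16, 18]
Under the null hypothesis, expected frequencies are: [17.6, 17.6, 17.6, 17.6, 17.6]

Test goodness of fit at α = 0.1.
Chi-square goodness of fit test:
H₀: observed counts match expected distribution
H₁: observed counts differ from expected distribution
df = k - 1 = 4
χ² = Σ(O - E)²/E
   = (14 - 17.6)²/17.6 + (18 - 17.6)²/17.6 + (22 - 17.6)²/17.6 + (16 - 17.6)²/17.6 + (18 - 17.6)²/17.6
   = 0.736 + 0.009 + 1.100 + 0.145 + 0.009
   = 2.00
p-value = 0.7358

Since p-value > α = 0.1, we fail to reject H₀.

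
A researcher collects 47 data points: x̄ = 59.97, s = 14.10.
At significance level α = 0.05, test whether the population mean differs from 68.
One-sample t-test:
H₀: μ = 68
H₁: μ ≠ 68
df = n - 1 = 46
t = (x̄ - μ₀) / (s/√n) = (59.97 - 68) / (14.10/√47) = -3.904
p-value = 0.0003

Since p-value < α = 0.05, we reject H₀.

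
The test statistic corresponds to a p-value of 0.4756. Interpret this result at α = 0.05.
Since p = 0.4756 > α = 0.05, fail to reject H₀.
There is insufficient evidence to reject the null hypothesis; the result is not statistically significant at the 0.05 level.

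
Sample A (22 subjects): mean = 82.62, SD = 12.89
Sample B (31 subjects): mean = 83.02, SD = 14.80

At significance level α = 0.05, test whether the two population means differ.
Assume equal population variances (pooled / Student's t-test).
Student's two-sample t-test (equal variances):
H₀: μ₁ = μ₂
H₁: μ₁ ≠ μ₂
df = n₁ + n₂ - 2 = 51
Pooled variance s_p² = [(n₁-1)s₁² + (n₂-1)s₂²] / (n₁ + n₂ - 2) = [(21)(12.89²) + (30)(14.80²)] / 51 = 197.2626
SE = √(s_p²(1/n₁ + 1/n₂)) = √(197.2626 × (1/22 + 1/31)) = 3.9153
t = (x̄₁ - x̄₂) / SE = (82.62 - 83.02) / 3.9153 = -0.40 / 3.9153 = -0.102
p-value = 0.9190

Since p-value > α = 0.05, we fail to reject H₀.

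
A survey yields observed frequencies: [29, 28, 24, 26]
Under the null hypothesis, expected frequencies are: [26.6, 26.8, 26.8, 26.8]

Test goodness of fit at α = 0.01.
Chi-square goodness of fit test:
H₀: observed counts match expected distribution
H₁: observed counts differ from expected distribution
df = k - 1 = 3
χ² = Σ(O - E)²/E
   = (29 - 26.6)²/26.6 + (28 - 26.8)²/26.8 + (24 - 26.8)²/26.8 + (26 - 26.8)²/26.8
   = 0.217 + 0.054 + 0.293 + 0.024
   = 0.59
p-value = 0.8995

Since p-value > α = 0.01, we fail to reject H₀.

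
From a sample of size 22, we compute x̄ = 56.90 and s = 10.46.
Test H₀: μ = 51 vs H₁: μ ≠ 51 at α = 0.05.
One-sample t-test:
H₀: μ = 51
H₁: μ ≠ 51
df = n - 1 = 21
t = (x̄ - μ₀) / (s/√n) = (56.90 - 51) / (10.46/√22) = 2.646
p-value = 0.0151

Since p-value < α = 0.05, we reject H₀.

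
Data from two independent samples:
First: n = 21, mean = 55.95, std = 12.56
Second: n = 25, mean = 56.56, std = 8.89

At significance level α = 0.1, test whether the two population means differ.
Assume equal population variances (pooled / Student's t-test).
Student's two-sample t-test (equal variances):
H₀: μ₁ = μ₂
H₁: μ₁ ≠ μ₂
df = n₁ + n₂ - 2 = 44
Pooled variance s_p² = [(n₁-1)s₁² + (n₂-1)s₂²] / (n₁ + n₂ - 2) = [(20)(12.56²) + (24)(8.89²)] / 44 = 114.8146
SE = √(s_p²(1/n₁ + 1/n₂)) = √(114.8146 × (1/21 + 1/25)) = 3.1717
t = (x̄₁ - x̄₂) / SE = (55.95 - 56.56) / 3.1717 = -0.61 / 3.1717 = -0.192
p-value = 0.8484

Since p-value > α = 0.1, we fail to reject H₀.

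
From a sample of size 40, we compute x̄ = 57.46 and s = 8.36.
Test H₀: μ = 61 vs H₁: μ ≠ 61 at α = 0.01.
One-sample t-test:
H₀: μ = 61
H₁: μ ≠ 61
df = n - 1 = 39
t = (x̄ - μ₀) / (s/√n) = (57.46 - 61) / (8.36/√40) = -2.678
p-value = 0.0108

Since p-value > α = 0.01, we fail to reject H₀.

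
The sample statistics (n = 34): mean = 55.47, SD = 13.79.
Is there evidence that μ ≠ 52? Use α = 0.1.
One-sample t-test:
H₀: μ = 52
H₁: μ ≠ 52
df = n - 1 = 33
t = (x̄ - μ₀) / (s/√n) = (55.47 - 52) / (13.79/√34) = 1.467
p-value = 0.1518

Since p-value > α = 0.1, we fail to reject H₀.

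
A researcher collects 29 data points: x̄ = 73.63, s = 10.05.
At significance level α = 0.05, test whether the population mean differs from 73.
One-sample t-test:
H₀: μ = 73
H₁: μ ≠ 73
df = n - 1 = 28
t = (x̄ - μ₀) / (s/√n) = (73.63 - 73) / (10.05/√29) = 0.338
p-value = 0.7382

Since p-value > α = 0.05, we fail to reject H₀.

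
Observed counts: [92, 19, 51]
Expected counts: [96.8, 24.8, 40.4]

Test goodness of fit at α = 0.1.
Chi-square goodness of fit test:
H₀: observed counts match expected distribution
H₁: observed counts differ from expected distribution
df = k - 1 = 2
χ² = Σ(O - E)²/E
   = (92 - 96.8)²/96.8 + (19 - 24.8)²/24.8 + (51 - 40.4)²/40.4
   = 0.238 + 1.356 + 2.781
   = 4.38
p-value = 0.1122

Since p-value > α = 0.1, we fail to reject H₀.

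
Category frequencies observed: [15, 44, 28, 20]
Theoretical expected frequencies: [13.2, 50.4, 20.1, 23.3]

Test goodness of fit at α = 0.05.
Chi-square goodness of fit test:
H₀: observed counts match expected distribution
H₁: observed counts differ from expected distribution
df = k - 1 = 3
χ² = Σ(O - E)²/E
   = (15 - 13.2)²/13.2 + (44 - 50.4)²/50.4 + (28 - 20.1)²/20.1 + (20 - 23.3)²/23.3
   = 0.245 + 0.813 + 3.105 + 0.467
   = 4.63
p-value = 0.2009

Since p-value > α = 0.05, we fail to reject H₀.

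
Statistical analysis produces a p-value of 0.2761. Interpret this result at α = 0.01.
Since p = 0.2761 > α = 0.01, fail to reject H₀.
There is insufficient evidence to reject the null hypothesis; the result is not statistically significant at the 0.01 level.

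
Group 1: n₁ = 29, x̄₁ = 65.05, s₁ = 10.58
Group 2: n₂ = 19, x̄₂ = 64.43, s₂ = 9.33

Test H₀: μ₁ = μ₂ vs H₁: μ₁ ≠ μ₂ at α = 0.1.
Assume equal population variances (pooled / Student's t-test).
Student's two-sample t-test (equal variances):
H₀: μ₁ = μ₂
H₁: μ₁ ≠ μ₂
df = n₁ + n₂ - 2 = 46
Pooled variance s_p² = [(n₁-1)s₁² + (n₂-1)s₂²] / (n₁ + n₂ - 2) = [(28)(10.58²) + (18)(9.33²)] / 46 = 102.1978
SE = √(s_p²(1/n₁ + 1/n₂)) = √(102.1978 × (1/29 + 1/19)) = 2.9838
t = (x̄₁ - x̄₂) / SE = (65.05 - 64.43) / 2.9838 = 0.62 / 2.9838 = 0.208
p-value = 0.8363

Since p-value > α = 0.1, we fail to reject H₀.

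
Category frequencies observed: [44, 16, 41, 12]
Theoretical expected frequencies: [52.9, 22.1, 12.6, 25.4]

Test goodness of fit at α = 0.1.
Chi-square goodness of fit test:
H₀: observed counts match expected distribution
H₁: observed counts differ from expected distribution
df = k - 1 = 3
χ² = Σ(O - E)²/E
   = (44 - 52.9)²/52.9 + (16 - 22.1)²/22.1 + (41 - 12.6)²/12.6 + (12 - 25.4)²/25.4
   = 1.497 + 1.684 + 64.013 + 7.069
   = 74.26
p-value < 0.0001

Since p-value < α = 0.1, we reject H₀.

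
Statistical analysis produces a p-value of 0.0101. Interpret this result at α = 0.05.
Since p = 0.0101 < α = 0.05, reject H₀.
There is sufficient evidence to reject the null hypothesis; the result is statistically significant at the 0.05 level.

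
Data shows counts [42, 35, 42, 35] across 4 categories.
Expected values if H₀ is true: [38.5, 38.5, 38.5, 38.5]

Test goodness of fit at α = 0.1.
Chi-square goodness of fit test:
H₀: observed counts match expected distribution
H₁: observed counts differ from expected distribution
df = k - 1 = 3
χ² = Σ(O - E)²/E
   = (42 - 38.5)²/38.5 + (35 - 38.5)²/38.5 + (42 - 38.5)²/38.5 + (35 - 38.5)²/38.5
   = 0.318 + 0.318 + 0.318 + 0.318
   = 1.27
p-value = 0.7356

Since p-value > α = 0.1, we fail to reject H₀.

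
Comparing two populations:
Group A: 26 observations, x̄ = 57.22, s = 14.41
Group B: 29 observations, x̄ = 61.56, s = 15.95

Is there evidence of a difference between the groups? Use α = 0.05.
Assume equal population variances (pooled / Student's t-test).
Student's two-sample t-test (equal variances):
H₀: μ₁ = μ₂
H₁: μ₁ ≠ μ₂
df = n₁ + n₂ - 2 = 53
Pooled variance s_p² = [(n₁-1)s₁² + (n₂-1)s₂²] / (n₁ + n₂ - 2) = [(25)(14.41²) + (28)(15.95²)] / 53 = 232.3485
SE = √(s_p²(1/n₁ + 1/n₂)) = √(232.3485 × (1/26 + 1/29)) = 4.1169
t = (x̄₁ - x̄₂) / SE = (57.22 - 61.56) / 4.1169 = -4.34 / 4.1169 = -1.054
p-value = 0.2966

Since p-value > α = 0.05, we fail to reject H₀.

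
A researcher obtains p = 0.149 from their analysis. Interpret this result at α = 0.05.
Since p = 0.149 > α = 0.05, fail to reject H₀.
There is insufficient evidence to reject the null hypothesis; the result is not statistically significant at the 0.05 level.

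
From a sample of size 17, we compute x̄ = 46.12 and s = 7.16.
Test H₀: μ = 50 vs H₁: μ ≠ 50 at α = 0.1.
One-sample t-test:
H₀: μ = 50
H₁: μ ≠ 50
df = n - 1 = 16
t = (x̄ - μ₀) / (s/√n) = (46.12 - 50) / (7.16/√17) = -2.234
p-value = 0.0401

Since p-value < α = 0.1, we reject H₀.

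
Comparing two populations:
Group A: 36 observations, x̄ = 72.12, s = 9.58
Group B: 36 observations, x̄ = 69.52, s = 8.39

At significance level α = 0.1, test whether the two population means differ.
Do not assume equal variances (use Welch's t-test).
Welch's two-sample t-test:
H₀: μ₁ = μ₂
H₁: μ₁ ≠ μ₂
s₁²/n₁ = 9.58²/36 = 2.5493,  s₂²/n₂ = 8.39²/36 = 1.9553
SE = √(s₁²/n₁ + s₂²/n₂) = √(2.5493 + 1.9553) = 2.1224
df (Welch-Satterthwaite) = (s₁²/n₁ + s₂²/n₂)² / [(s₁²/n₁)²/(n₁-1) + (s₂²/n₂)²/(n₂-1)] ≈ 68.80
t = (x̄₁ - x̄₂) / SE = (72.12 - 69.52) / 2.1224 = 2.60 / 2.1224 = 1.225
p-value = 0.2247

Since p-value > α = 0.1, we fail to reject H₀.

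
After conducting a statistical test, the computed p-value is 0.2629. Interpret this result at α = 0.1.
Since p = 0.2629 > α = 0.1, fail to reject H₀.
There is insufficient evidence to reject the null hypothesis; the result is not statistically significant at the 0.1 level.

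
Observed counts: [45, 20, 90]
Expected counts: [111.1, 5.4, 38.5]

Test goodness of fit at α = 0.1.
Chi-square goodness of fit test:
H₀: observed counts match expected distribution
H₁: observed counts differ from expected distribution
df = k - 1 = 2
χ² = Σ(O - E)²/E
   = (45 - 111.1)²/111.1 + (20 - 5.4)²/5.4 + (90 - 38.5)²/38.5
   = 39.327 + 39.474 + 68.890
   = 147.69
p-value < 0.0001

Since p-value < α = 0.1, we reject H₀.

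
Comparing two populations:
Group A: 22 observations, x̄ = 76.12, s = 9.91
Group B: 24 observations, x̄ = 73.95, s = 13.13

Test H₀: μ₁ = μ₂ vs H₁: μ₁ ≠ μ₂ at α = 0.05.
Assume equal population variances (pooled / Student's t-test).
Student's two-sample t-test (equal variances):
H₀: μ₁ = μ₂
H₁: μ₁ ≠ μ₂
df = n₁ + n₂ - 2 = 44
Pooled variance s_p² = [(n₁-1)s₁² + (n₂-1)s₂²] / (n₁ + n₂ - 2) = [(21)(9.91²) + (23)(13.13²)] / 44 = 136.9886
SE = √(s_p²(1/n₁ + 1/n₂)) = √(136.9886 × (1/22 + 1/24)) = 3.4547
t = (x̄₁ - x̄₂) / SE = (76.12 - 73.95) / 3.4547 = 2.17 / 3.4547 = 0.628
p-value = 0.5332

Since p-value > α = 0.05, we fail to reject H₀.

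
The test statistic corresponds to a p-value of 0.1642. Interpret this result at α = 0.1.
Since p = 0.1642 > α = 0.1, fail to reject H₀.
There is insufficient evidence to reject the null hypothesis; the result is not statistically significant at the 0.1 level.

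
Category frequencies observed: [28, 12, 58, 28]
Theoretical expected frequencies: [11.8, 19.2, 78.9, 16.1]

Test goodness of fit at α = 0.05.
Chi-square goodness of fit test:
H₀: observed counts match expected distribution
H₁: observed counts differ from expected distribution
df = k - 1 = 3
χ² = Σ(O - E)²/E
   = (28 - 11.8)²/11.8 + (12 - 19.2)²/19.2 + (58 - 78.9)²/78.9 + (28 - 16.1)²/16.1
   = 22.241 + 2.700 + 5.536 + 8.796
   = 39.27
p-value < 0.0001

Since p-value < α = 0.05, we reject H₀.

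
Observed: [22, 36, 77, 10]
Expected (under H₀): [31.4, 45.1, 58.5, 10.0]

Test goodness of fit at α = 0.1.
Chi-square goodness of fit test:
H₀: observed counts match expected distribution
H₁: observed counts differ from expected distribution
df = k - 1 = 3
χ² = Σ(O - E)²/E
   = (22 - 31.4)²/31.4 + (36 - 45.1)²/45.1 + (77 - 58.5)²/58.5 + (10 - 10.0)²/10.0
   = 2.814 + 1.836 + 5.850 + 0.000
   = 10.50
p-value = 0.0148

Since p-value < α = 0.1, we reject H₀.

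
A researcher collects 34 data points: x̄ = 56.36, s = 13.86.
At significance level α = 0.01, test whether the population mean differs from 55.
One-sample t-test:
H₀: μ = 55
H₁: μ ≠ 55
df = n - 1 = 33
t = (x̄ - μ₀) / (s/√n) = (56.36 - 55) / (13.86/√34) = 0.572
p-value = 0.5711

Since p-value > α = 0.01, we fail to reject H₀.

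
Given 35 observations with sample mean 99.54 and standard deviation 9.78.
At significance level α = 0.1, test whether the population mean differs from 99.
One-sample t-test:
H₀: μ = 99
H₁: μ ≠ 99
df = n - 1 = 34
t = (x̄ - μ₀) / (s/√n) = (99.54 - 99) / (9.78/√35) = 0.327
p-value = 0.7459

Since p-value > α = 0.1, we fail to reject H₀.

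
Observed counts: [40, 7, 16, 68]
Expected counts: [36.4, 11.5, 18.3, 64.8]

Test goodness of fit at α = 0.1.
Chi-square goodness of fit test:
H₀: observed counts match expected distribution
H₁: observed counts differ from expected distribution
df = k - 1 = 3
χ² = Σ(O - E)²/E
   = (40 - 36.4)²/36.4 + (7 - 11.5)²/11.5 + (16 - 18.3)²/18.3 + (68 - 64.8)²/64.8
   = 0.356 + 1.761 + 0.289 + 0.158
   = 2.56
p-value = 0.4638

Since p-value > α = 0.1, we fail to reject H₀.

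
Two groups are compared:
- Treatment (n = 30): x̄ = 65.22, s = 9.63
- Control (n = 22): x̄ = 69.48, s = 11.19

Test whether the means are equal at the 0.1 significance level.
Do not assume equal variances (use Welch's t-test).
Welch's two-sample t-test:
H₀: μ₁ = μ₂
H₁: μ₁ ≠ μ₂
s₁²/n₁ = 9.63²/30 = 3.0912,  s₂²/n₂ = 11.19²/22 = 5.6916
SE = √(s₁²/n₁ + s₂²/n₂) = √(3.0912 + 5.6916) = 2.9636
df (Welch-Satterthwaite) = (s₁²/n₁ + s₂²/n₂)² / [(s₁²/n₁)²/(n₁-1) + (s₂²/n₂)²/(n₂-1)] ≈ 41.20
t = (x̄₁ - x̄₂) / SE = (65.22 - 69.48) / 2.9636 = -4.26 / 2.9636 = -1.437
p-value = 0.1581

Since p-value > α = 0.1, we fail to reject H₀.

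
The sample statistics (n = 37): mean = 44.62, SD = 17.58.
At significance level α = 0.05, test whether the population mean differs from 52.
One-sample t-test:
H₀: μ = 52
H₁: μ ≠ 52
df = n - 1 = 36
t = (x̄ - μ₀) / (s/√n) = (44.62 - 52) / (17.58/√37) = -2.554
p-value = 0.0150

Since p-value < α = 0.05, we reject H₀.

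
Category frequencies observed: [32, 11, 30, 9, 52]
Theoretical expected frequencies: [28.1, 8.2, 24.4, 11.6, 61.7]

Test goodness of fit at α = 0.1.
Chi-square goodness of fit test:
H₀: observed counts match expected distribution
H₁: observed counts differ from expected distribution
df = k - 1 = 4
χ² = Σ(O - E)²/E
   = (32 - 28.1)²/28.1 + (11 - 8.2)²/8.2 + (30 - 24.4)²/24.4 + (9 - 11.6)²/11.6 + (52 - 61.7)²/61.7
   = 0.541 + 0.956 + 1.285 + 0.583 + 1.525
   = 4.89
p-value = 0.2987

Since p-value > α = 0.1, we fail to reject H₀.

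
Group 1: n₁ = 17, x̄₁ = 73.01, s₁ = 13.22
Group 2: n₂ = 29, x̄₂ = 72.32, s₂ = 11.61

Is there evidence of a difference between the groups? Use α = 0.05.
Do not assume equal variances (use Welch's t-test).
Welch's two-sample t-test:
H₀: μ₁ = μ₂
H₁: μ₁ ≠ μ₂
s₁²/n₁ = 13.22²/17 = 10.2805,  s₂²/n₂ = 11.61²/29 = 4.6480
SE = √(s₁²/n₁ + s₂²/n₂) = √(10.2805 + 4.6480) = 3.8637
df (Welch-Satterthwaite) = (s₁²/n₁ + s₂²/n₂)² / [(s₁²/n₁)²/(n₁-1) + (s₂²/n₂)²/(n₂-1)] ≈ 30.21
t = (x̄₁ - x̄₂) / SE = (73.01 - 72.32) / 3.8637 = 0.69 / 3.8637 = 0.179
p-value = 0.8595

Since p-value > α = 0.05, we fail to reject H₀.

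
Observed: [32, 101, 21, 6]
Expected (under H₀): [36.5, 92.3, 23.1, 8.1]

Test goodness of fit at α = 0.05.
Chi-square goodness of fit test:
H₀: observed counts match expected distribution
H₁: observed counts differ from expected distribution
df = k - 1 = 3
χ² = Σ(O - E)²/E
   = (32 - 36.5)²/36.5 + (101 - 92.3)²/92.3 + (21 - 23.1)²/23.1 + (6 - 8.1)²/8.1
   = 0.555 + 0.820 + 0.191 + 0.544
   = 2.11
p-value = 0.5499

Since p-value > α = 0.05, we fail to reject H₀.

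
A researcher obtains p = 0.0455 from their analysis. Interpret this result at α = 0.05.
Since p = 0.0455 < α = 0.05, reject H₀.
There is sufficient evidence to reject the null hypothesis; the result is statistically significant at the 0.05 level.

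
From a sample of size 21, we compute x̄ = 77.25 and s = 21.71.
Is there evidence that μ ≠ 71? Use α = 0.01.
One-sample t-test:
H₀: μ = 71
H₁: μ ≠ 71
df = n - 1 = 20
t = (x̄ - μ₀) / (s/√n) = (77.25 - 71) / (21.71/√21) = 1.319
p-value = 0.2020

Since p-value > α = 0.01, we fail to reject H₀.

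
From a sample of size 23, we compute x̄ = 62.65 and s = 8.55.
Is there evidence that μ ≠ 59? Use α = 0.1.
One-sample t-test:
H₀: μ = 59
H₁: μ ≠ 59
df = n - 1 = 22
t = (x̄ - μ₀) / (s/√n) = (62.65 - 59) / (8.55/√23) = 2.047
p-value = 0.0528

Since p-value < α = 0.1, we reject H₀.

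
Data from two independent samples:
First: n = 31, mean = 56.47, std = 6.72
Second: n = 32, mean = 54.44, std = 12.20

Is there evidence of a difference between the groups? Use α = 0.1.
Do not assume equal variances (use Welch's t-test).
Welch's two-sample t-test:
H₀: μ₁ = μ₂
H₁: μ₁ ≠ μ₂
s₁²/n₁ = 6.72²/31 = 1.4567,  s₂²/n₂ = 12.20²/32 = 4.6512
SE = √(s₁²/n₁ + s₂²/n₂) = √(1.4567 + 4.6512) = 2.4714
df (Welch-Satterthwaite) = (s₁²/n₁ + s₂²/n₂)² / [(s₁²/n₁)²/(n₁-1) + (s₂²/n₂)²/(n₂-1)] ≈ 48.54
t = (x̄₁ - x̄₂) / SE = (56.47 - 54.44) / 2.4714 = 2.03 / 2.4714 = 0.821
p-value = 0.4154

Since p-value > α = 0.1, we fail to reject H₀.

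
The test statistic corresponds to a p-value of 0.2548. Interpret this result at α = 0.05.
Since p = 0.2548 > α = 0.05, fail to reject H₀.
There is insufficient evidence to reject the null hypothesis; the result is not statistically significant at the 0.05 level.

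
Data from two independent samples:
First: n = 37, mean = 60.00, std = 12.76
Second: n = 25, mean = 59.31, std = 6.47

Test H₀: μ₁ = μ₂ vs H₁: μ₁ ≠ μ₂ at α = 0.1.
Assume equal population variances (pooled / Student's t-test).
Student's two-sample t-test (equal variances):
H₀: μ₁ = μ₂
H₁: μ₁ ≠ μ₂
df = n₁ + n₂ - 2 = 60
Pooled variance s_p² = [(n₁-1)s₁² + (n₂-1)s₂²] / (n₁ + n₂ - 2) = [(36)(12.76²) + (24)(6.47²)] / 60 = 114.4349
SE = √(s_p²(1/n₁ + 1/n₂)) = √(114.4349 × (1/37 + 1/25)) = 2.7695
t = (x̄₁ - x̄₂) / SE = (60.00 - 59.31) / 2.7695 = 0.69 / 2.7695 = 0.249
p-value = 0.8041

Since p-value > α = 0.1, we fail to reject H₀.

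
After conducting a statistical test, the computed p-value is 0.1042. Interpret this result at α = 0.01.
Since p = 0.1042 > α = 0.01, fail to reject H₀.
There is insufficient evidence to reject the null hypothesis; the result is not statistically significant at the 0.01 level.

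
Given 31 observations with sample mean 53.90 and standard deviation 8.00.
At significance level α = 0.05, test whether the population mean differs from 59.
One-sample t-test:
H₀: μ = 59
H₁: μ ≠ 59
df = n - 1 = 30
t = (x̄ - μ₀) / (s/√n) = (53.90 - 59) / (8.00/√31) = -3.549
p-value = 0.0013

Since p-value < α = 0.05, we reject H₀.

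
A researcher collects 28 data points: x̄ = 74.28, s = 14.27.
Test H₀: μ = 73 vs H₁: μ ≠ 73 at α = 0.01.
One-sample t-test:
H₀: μ = 73
H₁: μ ≠ 73
df = n - 1 = 27
t = (x̄ - μ₀) / (s/√n) = (74.28 - 73) / (14.27/√28) = 0.475
p-value = 0.6389

Since p-value > α = 0.01, we fail to reject H₀.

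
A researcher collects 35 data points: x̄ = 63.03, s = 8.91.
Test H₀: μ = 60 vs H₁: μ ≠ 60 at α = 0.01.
One-sample t-test:
H₀: μ = 60
H₁: μ ≠ 60
df = n - 1 = 34
t = (x̄ - μ₀) / (s/√n) = (63.03 - 60) / (8.91/√35) = 2.012
p-value = 0.0522

Since p-value > α = 0.01, we fail to reject H₀.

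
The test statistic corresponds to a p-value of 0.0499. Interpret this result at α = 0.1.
Since p = 0.0499 < α = 0.1, reject H₀.
There is sufficient evidence to reject the null hypothesis; the result is statistically significant at the 0.1 level.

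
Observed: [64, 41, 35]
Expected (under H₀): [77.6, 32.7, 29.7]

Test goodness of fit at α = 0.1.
Chi-square goodness of fit test:
H₀: observed counts match expected distribution
H₁: observed counts differ from expected distribution
df = k - 1 = 2
χ² = Σ(O - E)²/E
   = (64 - 77.6)²/77.6 + (41 - 32.7)²/32.7 + (35 - 29.7)²/29.7
   = 2.384 + 2.107 + 0.946
   = 5.44
p-value = 0.0660

Since p-value < α = 0.1, we reject H₀.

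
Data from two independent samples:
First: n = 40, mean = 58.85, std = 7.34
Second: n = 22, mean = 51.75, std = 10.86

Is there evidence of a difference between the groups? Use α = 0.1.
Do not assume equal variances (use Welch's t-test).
Welch's two-sample t-test:
H₀: μ₁ = μ₂
H₁: μ₁ ≠ μ₂
s₁²/n₁ = 7.34²/40 = 1.3469,  s₂²/n₂ = 10.86²/22 = 5.3609
SE = √(s₁²/n₁ + s₂²/n₂) = √(1.3469 + 5.3609) = 2.5899
df (Welch-Satterthwaite) = (s₁²/n₁ + s₂²/n₂)² / [(s₁²/n₁)²/(n₁-1) + (s₂²/n₂)²/(n₂-1)] ≈ 31.80
t = (x̄₁ - x̄₂) / SE = (58.85 - 51.75) / 2.5899 = 7.10 / 2.5899 = 2.741
p-value = 0.0100

Since p-value < α = 0.1, we reject H₀.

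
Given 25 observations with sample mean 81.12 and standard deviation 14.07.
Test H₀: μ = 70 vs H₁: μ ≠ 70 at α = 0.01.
One-sample t-test:
H₀: μ = 70
H₁: μ ≠ 70
df = n - 1 = 24
t = (x̄ - μ₀) / (s/√n) = (81.12 - 70) / (14.07/√25) = 3.952
p-value = 0.0006

Since p-value < α = 0.01, we reject H₀.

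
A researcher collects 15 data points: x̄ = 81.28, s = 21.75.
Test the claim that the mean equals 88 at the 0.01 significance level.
One-sample t-test:
H₀: μ = 88
H₁: μ ≠ 88
df = n - 1 = 14
t = (x̄ - μ₀) / (s/√n) = (81.28 - 88) / (21.75/√15) = -1.197
p-value = 0.2513

Since p-value > α = 0.01, we fail to reject H₀.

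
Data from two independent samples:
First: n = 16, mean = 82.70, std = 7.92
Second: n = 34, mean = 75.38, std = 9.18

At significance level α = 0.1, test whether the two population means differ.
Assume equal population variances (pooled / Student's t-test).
Student's two-sample t-test (equal variances):
H₀: μ₁ = μ₂
H₁: μ₁ ≠ μ₂
df = n₁ + n₂ - 2 = 48
Pooled variance s_p² = [(n₁-1)s₁² + (n₂-1)s₂²] / (n₁ + n₂ - 2) = [(15)(7.92²) + (33)(9.18²)] / 48 = 77.5393
SE = √(s_p²(1/n₁ + 1/n₂)) = √(77.5393 × (1/16 + 1/34)) = 2.6696
t = (x̄₁ - x̄₂) / SE = (82.70 - 75.38) / 2.6696 = 7.32 / 2.6696 = 2.742
p-value = 0.0086

Since p-value < α = 0.1, we reject H₀.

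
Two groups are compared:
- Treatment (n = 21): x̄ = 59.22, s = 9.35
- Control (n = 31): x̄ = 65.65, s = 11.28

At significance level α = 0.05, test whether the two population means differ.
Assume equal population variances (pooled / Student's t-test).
Student's two-sample t-test (equal variances):
H₀: μ₁ = μ₂
H₁: μ₁ ≠ μ₂
df = n₁ + n₂ - 2 = 50
Pooled variance s_p² = [(n₁-1)s₁² + (n₂-1)s₂²] / (n₁ + n₂ - 2) = [(20)(9.35²) + (30)(11.28²)] / 50 = 111.3120
SE = √(s_p²(1/n₁ + 1/n₂)) = √(111.3120 × (1/21 + 1/31)) = 2.9818
t = (x̄₁ - x̄₂) / SE = (59.22 - 65.65) / 2.9818 = -6.43 / 2.9818 = -2.156
p-value = 0.0359

Since p-value < α = 0.05, we reject H₀.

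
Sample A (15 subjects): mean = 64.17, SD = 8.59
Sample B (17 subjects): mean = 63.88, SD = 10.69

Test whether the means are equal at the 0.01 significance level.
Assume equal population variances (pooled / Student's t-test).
Student's two-sample t-test (equal variances):
H₀: μ₁ = μ₂
H₁: μ₁ ≠ μ₂
df = n₁ + n₂ - 2 = 30
Pooled variance s_p² = [(n₁-1)s₁² + (n₂-1)s₂²] / (n₁ + n₂ - 2) = [(14)(8.59²) + (16)(10.69²)] / 30 = 95.3817
SE = √(s_p²(1/n₁ + 1/n₂)) = √(95.3817 × (1/15 + 1/17)) = 3.4597
t = (x̄₁ - x̄₂) / SE = (64.17 - 63.88) / 3.4597 = 0.29 / 3.4597 = 0.084
p-value = 0.9338

Since p-value > α = 0.01, we fail to reject H₀.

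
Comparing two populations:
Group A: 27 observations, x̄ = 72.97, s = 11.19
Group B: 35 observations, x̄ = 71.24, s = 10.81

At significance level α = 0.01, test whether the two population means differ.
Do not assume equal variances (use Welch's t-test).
Welch's two-sample t-test:
H₀: μ₁ = μ₂
H₁: μ₁ ≠ μ₂
s₁²/n₁ = 11.19²/27 = 4.6376,  s₂²/n₂ = 10.81²/35 = 3.3387
SE = √(s₁²/n₁ + s₂²/n₂) = √(4.6376 + 3.3387) = 2.8242
df (Welch-Satterthwaite) = (s₁²/n₁ + s₂²/n₂)² / [(s₁²/n₁)²/(n₁-1) + (s₂²/n₂)²/(n₂-1)] ≈ 55.08
t = (x̄₁ - x̄₂) / SE = (72.97 - 71.24) / 2.8242 = 1.73 / 2.8242 = 0.613
p-value = 0.5427

Since p-value > α = 0.01, we fail to reject H₀.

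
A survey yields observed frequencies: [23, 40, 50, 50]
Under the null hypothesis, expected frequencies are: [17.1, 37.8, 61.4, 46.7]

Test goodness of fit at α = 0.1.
Chi-square goodness of fit test:
H₀: observed counts match expected distribution
H₁: observed counts differ from expected distribution
df = k - 1 = 3
χ² = Σ(O - E)²/E
   = (23 - 17.1)²/17.1 + (40 - 37.8)²/37.8 + (50 - 61.4)²/61.4 + (50 - 46.7)²/46.7
   = 2.036 + 0.128 + 2.117 + 0.233
   = 4.51
p-value = 0.2111

Since p-value > α = 0.1, we fail to reject H₀.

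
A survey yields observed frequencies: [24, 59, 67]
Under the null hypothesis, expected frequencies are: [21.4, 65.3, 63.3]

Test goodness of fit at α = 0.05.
Chi-square goodness of fit test:
H₀: observed counts match expected distribution
H₁: observed counts differ from expected distribution
df = k - 1 = 2
χ² = Σ(O - E)²/E
   = (24 - 21.4)²/21.4 + (59 - 65.3)²/65.3 + (67 - 63.3)²/63.3
   = 0.316 + 0.608 + 0.216
   = 1.14
p-value = 0.5655

Since p-value > α = 0.05, we fail to reject H₀.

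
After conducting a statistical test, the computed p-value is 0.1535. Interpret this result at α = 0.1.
Since p = 0.1535 > α = 0.1, fail to reject H₀.
There is insufficient evidence to reject the null hypothesis; the result is not statistically significant at the 0.1 level.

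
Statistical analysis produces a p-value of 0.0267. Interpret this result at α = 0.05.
Since p = 0.0267 < α = 0.05, reject H₀.
There is sufficient evidence to reject the null hypothesis; the result is statistically significant at the 0.05 level.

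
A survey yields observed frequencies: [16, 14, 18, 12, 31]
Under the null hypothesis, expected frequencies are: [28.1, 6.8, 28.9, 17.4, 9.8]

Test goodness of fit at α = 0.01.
Chi-square goodness of fit test:
H₀: observed counts match expected distribution
H₁: observed counts differ from expected distribution
df = k - 1 = 4
χ² = Σ(O - E)²/E
   = (16 - 28.1)²/28.1 + (14 - 6.8)²/6.8 + (18 - 28.9)²/28.9 + (12 - 17.4)²/17.4 + (31 - 9.8)²/9.8
   = 5.210 + 7.624 + 4.111 + 1.676 + 45.861
   = 64.48
p-value < 0.0001

Since p-value < α = 0.01, we reject H₀.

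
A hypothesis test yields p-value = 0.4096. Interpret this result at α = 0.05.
Since p = 0.4096 > α = 0.05, fail to reject H₀.
There is insufficient evidence to reject the null hypothesis; the result is not statistically significant at the 0.05 level.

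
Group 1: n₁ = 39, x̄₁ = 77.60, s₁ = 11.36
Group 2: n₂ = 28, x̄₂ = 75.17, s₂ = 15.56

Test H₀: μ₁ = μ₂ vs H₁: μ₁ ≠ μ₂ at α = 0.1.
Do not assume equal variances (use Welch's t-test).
Welch's two-sample t-test:
H₀: μ₁ = μ₂
H₁: μ₁ ≠ μ₂
s₁²/n₁ = 11.36²/39 = 3.3090,  s₂²/n₂ = 15.56²/28 = 8.6469
SE = √(s₁²/n₁ + s₂²/n₂) = √(3.3090 + 8.6469) = 3.4577
df (Welch-Satterthwaite) = (s₁²/n₁ + s₂²/n₂)² / [(s₁²/n₁)²/(n₁-1) + (s₂²/n₂)²/(n₂-1)] ≈ 46.75
t = (x̄₁ - x̄₂) / SE = (77.60 - 75.17) / 3.4577 = 2.43 / 3.4577 = 0.703
p-value = 0.4857

Since p-value > α = 0.1, we fail to reject H₀.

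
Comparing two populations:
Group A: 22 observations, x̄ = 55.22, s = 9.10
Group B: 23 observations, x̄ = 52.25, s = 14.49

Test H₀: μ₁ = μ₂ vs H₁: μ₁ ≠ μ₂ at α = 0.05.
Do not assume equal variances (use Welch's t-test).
Welch's two-sample t-test:
H₀: μ₁ = μ₂
H₁: μ₁ ≠ μ₂
s₁²/n₁ = 9.10²/22 = 3.7641,  s₂²/n₂ = 14.49²/23 = 9.1287
SE = √(s₁²/n₁ + s₂²/n₂) = √(3.7641 + 9.1287) = 3.5907
df (Welch-Satterthwaite) = (s₁²/n₁ + s₂²/n₂)² / [(s₁²/n₁)²/(n₁-1) + (s₂²/n₂)²/(n₂-1)] ≈ 37.25
t = (x̄₁ - x̄₂) / SE = (55.22 - 52.25) / 3.5907 = 2.97 / 3.5907 = 0.827
p-value = 0.4134

Since p-value > α = 0.05, we fail to reject H₀.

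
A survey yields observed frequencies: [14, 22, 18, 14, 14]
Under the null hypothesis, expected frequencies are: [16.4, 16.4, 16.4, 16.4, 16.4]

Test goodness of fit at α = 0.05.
Chi-square goodness of fit test:
H₀: observed counts match expected distribution
H₁: observed counts differ from expected distribution
df = k - 1 = 4
χ² = Σ(O - E)²/E
   = (14 - 16.4)²/16.4 + (22 - 16.4)²/16.4 + (18 - 16.4)²/16.4 + (14 - 16.4)²/16.4 + (14 - 16.4)²/16.4
   = 0.351 + 1.912 + 0.156 + 0.351 + 0.351
   = 3.12
p-value = 0.5376

Since p-value > α = 0.05, we fail to reject H₀.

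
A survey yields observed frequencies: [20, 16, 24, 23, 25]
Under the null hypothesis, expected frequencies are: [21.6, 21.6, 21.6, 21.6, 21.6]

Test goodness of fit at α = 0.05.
Chi-square goodness of fit test:
H₀: observed counts match expected distribution
H₁: observed counts differ from expected distribution
df = k - 1 = 4
χ² = Σ(O - E)²/E
   = (20 - 21.6)²/21.6 + (16 - 21.6)²/21.6 + (24 - 21.6)²/21.6 + (23 - 21.6)²/21.6 + (25 - 21.6)²/21.6
   = 0.119 + 1.452 + 0.267 + 0.091 + 0.535
   = 2.46
p-value = 0.6513

Since p-value > α = 0.05, we fail to reject H₀.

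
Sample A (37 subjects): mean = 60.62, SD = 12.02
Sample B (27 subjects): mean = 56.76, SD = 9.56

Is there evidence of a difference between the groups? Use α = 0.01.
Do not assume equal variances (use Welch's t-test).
Welch's two-sample t-test:
H₀: μ₁ = μ₂
H₁: μ₁ ≠ μ₂
s₁²/n₁ = 12.02²/37 = 3.9049,  s₂²/n₂ = 9.56²/27 = 3.3849
SE = √(s₁²/n₁ + s₂²/n₂) = √(3.9049 + 3.3849) = 2.7000
df (Welch-Satterthwaite) = (s₁²/n₁ + s₂²/n₂)² / [(s₁²/n₁)²/(n₁-1) + (s₂²/n₂)²/(n₂-1)] ≈ 61.49
t = (x̄₁ - x̄₂) / SE = (60.62 - 56.76) / 2.7000 = 3.86 / 2.7000 = 1.430
p-value = 0.1579

Since p-value > α = 0.01, we fail to reject H₀.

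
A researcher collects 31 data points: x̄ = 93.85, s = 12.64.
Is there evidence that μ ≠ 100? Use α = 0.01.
One-sample t-test:
H₀: μ = 100
H₁: μ ≠ 100
df = n - 1 = 30
t = (x̄ - μ₀) / (s/√n) = (93.85 - 100) / (12.64/√31) = -2.709
p-value = 0.0110

Since p-value > α = 0.01, we fail to reject H₀.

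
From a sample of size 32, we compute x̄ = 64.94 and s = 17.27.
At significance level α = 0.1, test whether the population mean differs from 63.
One-sample t-test:
H₀: μ = 63
H₁: μ ≠ 63
df = n - 1 = 31
t = (x̄ - μ₀) / (s/√n) = (64.94 - 63) / (17.27/√32) = 0.635
p-value = 0.5298

Since p-value > α = 0.1, we fail to reject H₀.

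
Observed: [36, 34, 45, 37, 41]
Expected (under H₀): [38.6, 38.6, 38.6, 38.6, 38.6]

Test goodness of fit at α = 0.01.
Chi-square goodness of fit test:
H₀: observed counts match expected distribution
H₁: observed counts differ from expected distribution
df = k - 1 = 4
χ² = Σ(O - E)²/E
   = (36 - 38.6)²/38.6 + (34 - 38.6)²/38.6 + (45 - 38.6)²/38.6 + (37 - 38.6)²/38.6 + (41 - 38.6)²/38.6
   = 0.175 + 0.548 + 1.061 + 0.066 + 0.149
   = 2.00
p-value = 0.7358

Since p-value > α = 0.01, we fail to reject H₀.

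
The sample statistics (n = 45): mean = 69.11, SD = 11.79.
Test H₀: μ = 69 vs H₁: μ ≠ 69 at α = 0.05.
One-sample t-test:
H₀: μ = 69
H₁: μ ≠ 69
df = n - 1 = 44
t = (x̄ - μ₀) / (s/√n) = (69.11 - 69) / (11.79/√45) = 0.063
p-value = 0.9504

Since p-value > α = 0.05, we fail to reject H₀.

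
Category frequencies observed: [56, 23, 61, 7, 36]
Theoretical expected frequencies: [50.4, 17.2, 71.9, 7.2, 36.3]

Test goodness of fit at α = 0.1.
Chi-square goodness of fit test:
H₀: observed counts match expected distribution
H₁: observed counts differ from expected distribution
df = k - 1 = 4
χ² = Σ(O - E)²/E
   = (56 - 50.4)²/50.4 + (23 - 17.2)²/17.2 + (61 - 71.9)²/71.9 + (7 - 7.2)²/7.2 + (36 - 36.3)²/36.3
   = 0.622 + 1.956 + 1.652 + 0.006 + 0.002
   = 4.24
p-value = 0.3747

Since p-value > α = 0.1, we fail to reject H₀.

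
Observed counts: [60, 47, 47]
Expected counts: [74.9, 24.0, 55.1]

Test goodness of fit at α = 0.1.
Chi-square goodness of fit test:
H₀: observed counts match expected distribution
H₁: observed counts differ from expected distribution
df = k - 1 = 2
χ² = Σ(O - E)²/E
   = (60 - 74.9)²/74.9 + (47 - 24.0)²/24.0 + (47 - 55.1)²/55.1
   = 2.964 + 22.042 + 1.191
   = 26.20
p-value < 0.0001

Since p-value < α = 0.1, we reject H₀.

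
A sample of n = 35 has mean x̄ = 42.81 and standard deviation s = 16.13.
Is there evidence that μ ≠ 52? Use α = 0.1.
One-sample t-test:
H₀: μ = 52
H₁: μ ≠ 52
df = n - 1 = 34
t = (x̄ - μ₀) / (s/√n) = (42.81 - 52) / (16.13/√35) = -3.371
p-value = 0.0019

Since p-value < α = 0.1, we reject H₀.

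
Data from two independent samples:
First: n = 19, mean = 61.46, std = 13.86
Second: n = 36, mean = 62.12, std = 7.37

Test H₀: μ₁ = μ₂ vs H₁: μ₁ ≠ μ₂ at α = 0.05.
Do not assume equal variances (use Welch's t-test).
Welch's two-sample t-test:
H₀: μ₁ = μ₂
H₁: μ₁ ≠ μ₂
s₁²/n₁ = 13.86²/19 = 10.1105,  s₂²/n₂ = 7.37²/36 = 1.5088
SE = √(s₁²/n₁ + s₂²/n₂) = √(10.1105 + 1.5088) = 3.4087
df (Welch-Satterthwaite) = (s₁²/n₁ + s₂²/n₂)² / [(s₁²/n₁)²/(n₁-1) + (s₂²/n₂)²/(n₂-1)] ≈ 23.50
t = (x̄₁ - x̄₂) / SE = (61.46 - 62.12) / 3.4087 = -0.66 / 3.4087 = -0.194
p-value = 0.8481

Since p-value > α = 0.05, we fail to reject H₀.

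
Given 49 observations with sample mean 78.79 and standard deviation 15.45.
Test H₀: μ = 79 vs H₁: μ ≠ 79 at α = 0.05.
One-sample t-test:
H₀: μ = 79
H₁: μ ≠ 79
df = n - 1 = 48
t = (x̄ - μ₀) / (s/√n) = (78.79 - 79) / (15.45/√49) = -0.095
p-value = 0.9246

Since p-value > α = 0.05, we fail to reject H₀.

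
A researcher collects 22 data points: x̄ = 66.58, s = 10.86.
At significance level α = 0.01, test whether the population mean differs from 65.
One-sample t-test:
H₀: μ = 65
H₁: μ ≠ 65
df = n - 1 = 21
t = (x̄ - μ₀) / (s/√n) = (66.58 - 65) / (10.86/√22) = 0.682
p-value = 0.5024

Since p-value > α = 0.01, we fail to reject H₀.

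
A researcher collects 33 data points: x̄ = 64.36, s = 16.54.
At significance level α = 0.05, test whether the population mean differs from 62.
One-sample t-test:
H₀: μ = 62
H₁: μ ≠ 62
df = n - 1 = 32
t = (x̄ - μ₀) / (s/√n) = (64.36 - 62) / (16.54/√33) = 0.820
p-value = 0.4185

Since p-value > α = 0.05, we fail to reject H₀.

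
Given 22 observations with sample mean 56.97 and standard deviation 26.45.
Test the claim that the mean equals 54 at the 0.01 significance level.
One-sample t-test:
H₀: μ = 54
H₁: μ ≠ 54
df = n - 1 = 21
t = (x̄ - μ₀) / (s/√n) = (56.97 - 54) / (26.45/√22) = 0.527
p-value = 0.6039

Since p-value > α = 0.01, we fail to reject H₀.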